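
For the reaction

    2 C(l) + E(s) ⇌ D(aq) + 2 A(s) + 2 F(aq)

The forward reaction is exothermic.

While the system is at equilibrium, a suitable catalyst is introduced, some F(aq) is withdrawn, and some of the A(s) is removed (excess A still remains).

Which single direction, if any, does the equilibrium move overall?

A catalyst speeds both forward and reverse rates equally; it changes neither Q nor K — no shift from this change.
Removing F (aq), a product, drives the reaction to the right.
A is a pure solid; its activity is 1 regardless of amount, so Q is unaffected — no shift from this change.
Only the nonzero effect(s) matter; the net shift is to the right.

right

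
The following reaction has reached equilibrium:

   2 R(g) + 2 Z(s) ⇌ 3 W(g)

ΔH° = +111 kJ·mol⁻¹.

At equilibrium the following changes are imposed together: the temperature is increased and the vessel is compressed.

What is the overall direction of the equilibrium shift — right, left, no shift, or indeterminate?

cannot be determined

The forward reaction is endothermic. Raising T favours the endothermic direction — shift to the right.
Gas moles: reactants 2, products 3 (Δn_gas = +1). Compression shifts the system toward the side with fewer moles of gas — to the left.
The individual effects push in opposite directions; without quantitative information the net direction cannot be determined.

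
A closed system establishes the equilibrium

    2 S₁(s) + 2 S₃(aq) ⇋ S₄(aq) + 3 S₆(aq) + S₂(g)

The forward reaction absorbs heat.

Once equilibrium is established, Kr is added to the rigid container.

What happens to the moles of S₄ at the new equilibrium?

unchanged

At constant volume, adding an inert gas leaves every reacting species' partial pressure unchanged, so Q is unchanged — no shift from this change.
No net shift occurs, so the amount of S₄ is unchanged.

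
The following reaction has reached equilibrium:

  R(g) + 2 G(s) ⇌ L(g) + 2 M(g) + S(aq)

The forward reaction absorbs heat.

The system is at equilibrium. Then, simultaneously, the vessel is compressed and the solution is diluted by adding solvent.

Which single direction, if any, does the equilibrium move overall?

cannot be determined

Gas moles: reactants 1, products 3 (Δn_gas = +2). Compression shifts the system toward the side with fewer moles of gas — to the left.
Dilution lowers every aqueous concentration by the same factor. Δn_aq = 1 − 0 = +1, so the system shifts toward the side with more dissolved moles — to the right.
The individual effects push in opposite directions; without quantitative information the net direction cannot be determined.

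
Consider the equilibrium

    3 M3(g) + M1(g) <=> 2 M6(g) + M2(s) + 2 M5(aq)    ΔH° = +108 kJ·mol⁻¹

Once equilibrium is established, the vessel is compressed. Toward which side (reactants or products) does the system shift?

right

Gas moles: reactants 4, products 2 (Δn_gas = -2). Compression shifts the system toward the side with fewer moles of gas — to the right.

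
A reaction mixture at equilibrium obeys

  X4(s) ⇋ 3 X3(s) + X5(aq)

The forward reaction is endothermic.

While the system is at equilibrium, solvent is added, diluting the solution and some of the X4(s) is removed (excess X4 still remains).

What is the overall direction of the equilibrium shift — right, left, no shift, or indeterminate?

right

Dilution lowers every aqueous concentration by the same factor. Δn_aq = 1 − 0 = +1, so the system shifts toward the side with more dissolved moles — to the right.
X4 is a pure solid; its activity is 1 regardless of amount, so Q is unaffected — no shift from this change.
Only the nonzero effect(s) matter; the net shift is to the right.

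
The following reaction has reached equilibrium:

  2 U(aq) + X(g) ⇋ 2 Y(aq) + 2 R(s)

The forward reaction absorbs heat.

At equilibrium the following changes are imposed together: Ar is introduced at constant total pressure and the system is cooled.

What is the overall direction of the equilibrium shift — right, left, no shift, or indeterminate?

left

Adding inert gas at constant total pressure expands the volume and lowers every reacting partial pressure. With Δn_gas = 0 − 1 = -1, Q moves away from K toward the side with fewer gas moles, so the system shifts toward the side with more gas moles — to the left.
The forward reaction is endothermic. Lowering T favours the exothermic direction — shift to the left.
All effects act in the same direction — net shift to the left.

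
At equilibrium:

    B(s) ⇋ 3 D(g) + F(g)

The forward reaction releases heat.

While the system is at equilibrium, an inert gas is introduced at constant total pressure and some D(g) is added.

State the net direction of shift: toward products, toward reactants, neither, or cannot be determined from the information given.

Adding inert gas at constant total pressure expands the volume and lowers every reacting partial pressure. With Δn_gas = 4 − 0 = +4, Q moves away from K toward the side with fewer gas moles, so the system shifts toward the side with more gas moles — to the right.
Adding D (g), a product, drives the reaction to the left.
The individual effects push in opposite directions; without quantitative information the net direction cannot be determined.

cannot be determined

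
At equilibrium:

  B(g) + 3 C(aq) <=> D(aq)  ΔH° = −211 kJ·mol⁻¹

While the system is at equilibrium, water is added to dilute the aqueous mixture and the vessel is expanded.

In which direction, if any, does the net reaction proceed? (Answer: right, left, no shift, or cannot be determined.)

Dilution lowers every aqueous concentration by the same factor. Δn_aq = 1 − 3 = -2, so the system shifts toward the side with more dissolved moles — to the left.
Gas moles: reactants 1, products 0 (Δn_gas = -1). Expansion shifts the system toward the side with more moles of gas — to the left.
All effects act in the same direction — net shift to the left.

left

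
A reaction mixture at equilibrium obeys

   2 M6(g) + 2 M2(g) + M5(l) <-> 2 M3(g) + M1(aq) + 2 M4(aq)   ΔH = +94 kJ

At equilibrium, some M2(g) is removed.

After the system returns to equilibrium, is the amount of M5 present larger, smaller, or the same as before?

increases

Removing M2 (g), a reactant, drives the reaction to the left.
The net shift is to the left. M5 is a reactant, so its amount increases.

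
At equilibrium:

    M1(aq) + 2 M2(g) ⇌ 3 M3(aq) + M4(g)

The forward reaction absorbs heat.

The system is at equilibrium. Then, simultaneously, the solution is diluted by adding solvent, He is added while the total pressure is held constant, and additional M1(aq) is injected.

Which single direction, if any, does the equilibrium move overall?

cannot be determined

Dilution lowers every aqueous concentration by the same factor. Δn_aq = 3 − 1 = +2, so the system shifts toward the side with more dissolved moles — to the right.
Adding inert gas at constant total pressure expands the volume and lowers every reacting partial pressure. With Δn_gas = 1 − 2 = -1, Q moves away from K toward the side with fewer gas moles, so the system shifts toward the side with more gas moles — to the left.
Adding M1 (aq), a reactant, drives the reaction to the right.
The individual effects push in opposite directions; without quantitative information the net direction cannot be determined.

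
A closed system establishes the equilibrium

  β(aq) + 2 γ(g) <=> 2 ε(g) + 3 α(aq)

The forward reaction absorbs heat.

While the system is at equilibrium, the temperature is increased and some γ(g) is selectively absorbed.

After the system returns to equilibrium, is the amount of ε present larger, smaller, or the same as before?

cannot be determined

The forward reaction is endothermic. Raising T favours the endothermic direction — shift to the right.
Removing γ (g), a reactant, drives the reaction to the left.
The two effects oppose each other, so the net shift — and hence the change in ε — cannot be determined from the given information.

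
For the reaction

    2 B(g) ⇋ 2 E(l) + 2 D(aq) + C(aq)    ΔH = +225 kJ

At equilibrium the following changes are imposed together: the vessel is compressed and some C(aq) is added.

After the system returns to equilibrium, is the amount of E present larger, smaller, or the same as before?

Gas moles: reactants 2, products 0 (Δn_gas = -2). Compression shifts the system toward the side with fewer moles of gas — to the right.
Adding C (aq), a product, drives the reaction to the left.
The two effects oppose each other, so the net shift — and hence the change in E — cannot be determined from the given information.

cannot be determined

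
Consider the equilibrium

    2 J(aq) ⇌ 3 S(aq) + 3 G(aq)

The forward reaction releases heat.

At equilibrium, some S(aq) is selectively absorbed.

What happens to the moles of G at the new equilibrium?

increases

Removing S (aq), a product, drives the reaction to the right.
The net shift is to the right. G is a product, so its amount increases.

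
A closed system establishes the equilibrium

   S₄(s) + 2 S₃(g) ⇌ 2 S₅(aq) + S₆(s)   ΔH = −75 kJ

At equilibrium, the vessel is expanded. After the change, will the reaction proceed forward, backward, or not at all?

left

Gas moles: reactants 2, products 0 (Δn_gas = -2). Expansion shifts the system toward the side with more moles of gas — to the left.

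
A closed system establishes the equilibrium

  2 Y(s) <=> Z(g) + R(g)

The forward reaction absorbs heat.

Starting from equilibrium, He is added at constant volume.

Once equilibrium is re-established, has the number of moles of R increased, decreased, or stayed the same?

At constant volume, adding an inert gas leaves every reacting species' partial pressure unchanged, so Q is unchanged — no shift from this change.
No net shift occurs, so the amount of R is unchanged.

unchanged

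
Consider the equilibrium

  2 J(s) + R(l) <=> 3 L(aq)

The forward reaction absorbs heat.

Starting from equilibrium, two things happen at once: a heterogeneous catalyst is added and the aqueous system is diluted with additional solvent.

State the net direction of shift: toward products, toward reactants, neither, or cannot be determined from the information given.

A catalyst speeds both forward and reverse rates equally; it changes neither Q nor K — no shift from this change.
Dilution lowers every aqueous concentration by the same factor. Δn_aq = 3 − 0 = +3, so the system shifts toward the side with more dissolved moles — to the right.
Only the nonzero effect(s) matter; the net shift is to the right.

right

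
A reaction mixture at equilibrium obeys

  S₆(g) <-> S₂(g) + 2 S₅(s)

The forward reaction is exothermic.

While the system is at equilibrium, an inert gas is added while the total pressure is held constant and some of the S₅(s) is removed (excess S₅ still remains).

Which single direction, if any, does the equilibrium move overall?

no shift

Adding inert gas at constant total pressure expands the volume, scaling every reacting partial pressure by the same factor. Δn_gas = 1 − 1 = 0, so Q is unchanged — no shift.
S₅ is a pure solid; its activity is 1 regardless of amount, so Q is unaffected — no shift from this change.
None of the changes alters Q relative to K, so there is no net shift.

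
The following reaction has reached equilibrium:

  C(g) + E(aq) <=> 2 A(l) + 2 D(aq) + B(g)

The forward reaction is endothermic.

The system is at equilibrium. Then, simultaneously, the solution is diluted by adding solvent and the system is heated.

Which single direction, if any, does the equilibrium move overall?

Dilution lowers every aqueous concentration by the same factor. Δn_aq = 2 − 1 = +1, so the system shifts toward the side with more dissolved moles — to the right.
The forward reaction is endothermic. Raising T favours the endothermic direction — shift to the right.
All effects act in the same direction — net shift to the right.

right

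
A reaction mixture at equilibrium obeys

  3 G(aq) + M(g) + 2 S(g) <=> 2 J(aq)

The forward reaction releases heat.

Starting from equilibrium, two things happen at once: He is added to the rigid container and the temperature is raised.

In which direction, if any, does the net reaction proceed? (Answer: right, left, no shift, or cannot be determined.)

At constant volume, adding an inert gas leaves every reacting species' partial pressure unchanged, so Q is unchanged — no shift from this change.
The forward reaction is exothermic. Raising T favours the endothermic direction — shift to the left.
Only the nonzero effect(s) matter; the net shift is to the left.

left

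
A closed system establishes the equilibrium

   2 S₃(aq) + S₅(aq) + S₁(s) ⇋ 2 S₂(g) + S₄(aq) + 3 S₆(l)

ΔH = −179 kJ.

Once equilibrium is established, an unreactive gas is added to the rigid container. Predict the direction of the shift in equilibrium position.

At constant volume, adding an inert gas leaves every reacting species' partial pressure unchanged, so Q is unchanged — no shift from this change.

no shift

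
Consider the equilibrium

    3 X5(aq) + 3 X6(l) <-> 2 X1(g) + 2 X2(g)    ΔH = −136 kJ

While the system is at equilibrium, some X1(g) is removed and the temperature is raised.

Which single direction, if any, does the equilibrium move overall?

cannot be determined

Removing X1 (g), a product, drives the reaction to the right.
The forward reaction is exothermic. Raising T favours the endothermic direction — shift to the left.
The individual effects push in opposite directions; without quantitative information the net direction cannot be determined.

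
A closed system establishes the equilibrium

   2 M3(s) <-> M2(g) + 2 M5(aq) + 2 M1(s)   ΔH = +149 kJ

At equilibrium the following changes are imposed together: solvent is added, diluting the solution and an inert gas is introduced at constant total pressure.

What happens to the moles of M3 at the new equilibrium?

Dilution lowers every aqueous concentration by the same factor. Δn_aq = 2 − 0 = +2, so the system shifts toward the side with more dissolved moles — to the right.
Adding inert gas at constant total pressure expands the volume and lowers every reacting partial pressure. With Δn_gas = 1 − 0 = +1, Q moves away from K toward the side with fewer gas moles, so the system shifts toward the side with more gas moles — to the right.
The net shift is to the right. M3 is a reactant, so its amount decreases.

decreases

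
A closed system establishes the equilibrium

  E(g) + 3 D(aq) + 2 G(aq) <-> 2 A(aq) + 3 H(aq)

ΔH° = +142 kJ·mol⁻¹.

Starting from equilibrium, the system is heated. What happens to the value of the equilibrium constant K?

increases

K depends on temperature via the van 't Hoff relation. The forward reaction is endothermic, so raising T increases K.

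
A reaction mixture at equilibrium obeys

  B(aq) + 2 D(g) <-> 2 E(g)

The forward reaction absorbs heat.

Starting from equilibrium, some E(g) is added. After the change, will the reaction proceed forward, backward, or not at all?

Adding E (g), a product, drives the reaction to the left.

left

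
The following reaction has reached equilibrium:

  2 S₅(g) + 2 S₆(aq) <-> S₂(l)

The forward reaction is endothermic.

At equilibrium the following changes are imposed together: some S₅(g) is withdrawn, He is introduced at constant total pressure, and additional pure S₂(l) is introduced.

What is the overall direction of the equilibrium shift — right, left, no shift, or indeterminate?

left

Removing S₅ (g), a reactant, drives the reaction to the left.
Adding inert gas at constant total pressure expands the volume and lowers every reacting partial pressure. With Δn_gas = 0 − 2 = -2, Q moves away from K toward the side with fewer gas moles, so the system shifts toward the side with more gas moles — to the left.
S₂ is a pure liquid; its activity is 1 regardless of amount, so Q is unaffected — no shift from this change.
Only the nonzero effect(s) matter; the net shift is to the left.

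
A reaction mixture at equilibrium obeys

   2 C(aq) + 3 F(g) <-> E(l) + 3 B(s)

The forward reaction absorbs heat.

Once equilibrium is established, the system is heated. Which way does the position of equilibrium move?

The forward reaction is endothermic. Raising T favours the endothermic direction — shift to the right.

right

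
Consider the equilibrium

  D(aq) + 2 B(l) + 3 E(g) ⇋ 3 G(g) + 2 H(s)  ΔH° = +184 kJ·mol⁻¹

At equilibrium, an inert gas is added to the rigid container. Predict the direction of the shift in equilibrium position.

no shift

At constant volume, adding an inert gas leaves every reacting species' partial pressure unchanged, so Q is unchanged — no shift from this change.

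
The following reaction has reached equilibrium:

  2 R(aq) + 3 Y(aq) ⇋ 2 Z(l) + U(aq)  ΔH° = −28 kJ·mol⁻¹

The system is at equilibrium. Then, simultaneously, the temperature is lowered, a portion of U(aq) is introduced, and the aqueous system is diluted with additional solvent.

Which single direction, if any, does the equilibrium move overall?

The forward reaction is exothermic. Lowering T favours the exothermic direction — shift to the right.
Adding U (aq), a product, drives the reaction to the left.
Dilution lowers every aqueous concentration by the same factor. Δn_aq = 1 − 5 = -4, so the system shifts toward the side with more dissolved moles — to the left.
The individual effects push in opposite directions; without quantitative information the net direction cannot be determined.

cannot be determined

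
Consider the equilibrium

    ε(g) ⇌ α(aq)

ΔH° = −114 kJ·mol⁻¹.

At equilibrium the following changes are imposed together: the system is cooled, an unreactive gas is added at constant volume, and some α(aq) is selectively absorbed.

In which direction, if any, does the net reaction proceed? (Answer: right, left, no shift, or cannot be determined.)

right

The forward reaction is exothermic. Lowering T favours the exothermic direction — shift to the right.
At constant volume, adding an inert gas leaves every reacting species' partial pressure unchanged, so Q is unchanged — no shift from this change.
Removing α (aq), a product, drives the reaction to the right.
Only the nonzero effect(s) matter; the net shift is to the right.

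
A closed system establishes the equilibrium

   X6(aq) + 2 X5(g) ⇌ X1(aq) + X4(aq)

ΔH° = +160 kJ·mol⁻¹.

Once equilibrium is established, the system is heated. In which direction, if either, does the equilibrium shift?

right

The forward reaction is endothermic. Raising T favours the endothermic direction — shift to the right.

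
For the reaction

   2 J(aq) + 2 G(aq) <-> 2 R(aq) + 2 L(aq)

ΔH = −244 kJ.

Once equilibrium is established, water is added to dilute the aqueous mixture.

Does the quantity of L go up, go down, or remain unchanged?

unchanged

Dilution scales every aqueous concentration by the same factor. Δn_aq = 4 − 4 = 0, so Q is unchanged — no shift.
No net shift occurs, so the amount of L is unchanged.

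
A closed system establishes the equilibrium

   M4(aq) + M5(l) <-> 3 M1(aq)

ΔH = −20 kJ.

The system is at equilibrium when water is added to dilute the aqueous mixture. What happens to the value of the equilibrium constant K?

unchanged

The equilibrium constant depends only on temperature. This perturbation may move the position of equilibrium, but since T is unchanged, K itself is unchanged.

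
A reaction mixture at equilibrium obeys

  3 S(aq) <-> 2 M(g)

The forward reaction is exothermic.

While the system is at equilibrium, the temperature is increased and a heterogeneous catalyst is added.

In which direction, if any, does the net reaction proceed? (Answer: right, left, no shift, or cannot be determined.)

left

The forward reaction is exothermic. Raising T favours the endothermic direction — shift to the left.
A catalyst speeds both forward and reverse rates equally; it changes neither Q nor K — no shift from this change.
Only the nonzero effect(s) matter; the net shift is to the left.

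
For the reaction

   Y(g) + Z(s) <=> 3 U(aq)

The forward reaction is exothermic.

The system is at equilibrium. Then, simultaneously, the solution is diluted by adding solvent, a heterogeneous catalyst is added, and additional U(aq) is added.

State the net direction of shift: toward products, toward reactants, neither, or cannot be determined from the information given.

cannot be determined

Dilution lowers every aqueous concentration by the same factor. Δn_aq = 3 − 0 = +3, so the system shifts toward the side with more dissolved moles — to the right.
A catalyst speeds both forward and reverse rates equally; it changes neither Q nor K — no shift from this change.
Adding U (aq), a product, drives the reaction to the left.
The individual effects push in opposite directions; without quantitative information the net direction cannot be determined.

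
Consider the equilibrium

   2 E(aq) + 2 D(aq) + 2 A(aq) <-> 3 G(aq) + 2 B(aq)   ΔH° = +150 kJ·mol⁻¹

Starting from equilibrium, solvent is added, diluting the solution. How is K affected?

unchanged

The equilibrium constant depends only on temperature. This perturbation may move the position of equilibrium, but since T is unchanged, K itself is unchanged.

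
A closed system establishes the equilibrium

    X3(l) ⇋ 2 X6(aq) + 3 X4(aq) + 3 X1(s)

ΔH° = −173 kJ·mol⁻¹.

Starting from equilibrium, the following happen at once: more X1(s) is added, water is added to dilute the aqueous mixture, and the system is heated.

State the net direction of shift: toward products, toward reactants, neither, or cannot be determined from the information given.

cannot be determined

X1 is a pure solid; its activity is 1 regardless of amount, so Q is unaffected — no shift from this change.
Dilution lowers every aqueous concentration by the same factor. Δn_aq = 5 − 0 = +5, so the system shifts toward the side with more dissolved moles — to the right.
The forward reaction is exothermic. Raising T favours the endothermic direction — shift to the left.
The individual effects push in opposite directions; without quantitative information the net direction cannot be determined.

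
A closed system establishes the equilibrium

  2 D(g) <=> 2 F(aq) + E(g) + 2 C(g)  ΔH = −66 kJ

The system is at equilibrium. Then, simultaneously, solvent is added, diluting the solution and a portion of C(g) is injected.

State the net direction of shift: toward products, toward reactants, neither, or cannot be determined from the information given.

cannot be determined

Dilution lowers every aqueous concentration by the same factor. Δn_aq = 2 − 0 = +2, so the system shifts toward the side with more dissolved moles — to the right.
Adding C (g), a product, drives the reaction to the left.
The individual effects push in opposite directions; without quantitative information the net direction cannot be determined.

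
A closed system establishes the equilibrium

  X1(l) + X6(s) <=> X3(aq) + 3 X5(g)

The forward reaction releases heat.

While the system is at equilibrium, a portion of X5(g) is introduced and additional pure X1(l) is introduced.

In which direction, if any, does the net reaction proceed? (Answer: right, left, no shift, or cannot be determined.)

Adding X5 (g), a product, drives the reaction to the left.
X1 is a pure liquid; its activity is 1 regardless of amount, so Q is unaffected — no shift from this change.
Only the nonzero effect(s) matter; the net shift is to the left.

left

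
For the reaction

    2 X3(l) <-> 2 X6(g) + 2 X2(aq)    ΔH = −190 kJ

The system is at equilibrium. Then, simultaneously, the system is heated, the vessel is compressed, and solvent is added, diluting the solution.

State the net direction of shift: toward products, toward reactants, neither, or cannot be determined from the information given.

cannot be determined

The forward reaction is exothermic. Raising T favours the endothermic direction — shift to the left.
Gas moles: reactants 0, products 2 (Δn_gas = +2). Compression shifts the system toward the side with fewer moles of gas — to the left.
Dilution lowers every aqueous concentration by the same factor. Δn_aq = 2 − 0 = +2, so the system shifts toward the side with more dissolved moles — to the right.
The individual effects push in opposite directions; without quantitative information the net direction cannot be determined.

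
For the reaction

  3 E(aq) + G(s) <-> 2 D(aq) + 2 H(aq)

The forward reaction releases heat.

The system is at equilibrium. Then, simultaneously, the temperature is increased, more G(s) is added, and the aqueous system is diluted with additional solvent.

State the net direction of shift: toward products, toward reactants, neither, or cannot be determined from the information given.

cannot be determined

The forward reaction is exothermic. Raising T favours the endothermic direction — shift to the left.
G is a pure solid; its activity is 1 regardless of amount, so Q is unaffected — no shift from this change.
Dilution lowers every aqueous concentration by the same factor. Δn_aq = 4 − 3 = +1, so the system shifts toward the side with more dissolved moles — to the right.
The individual effects push in opposite directions; without quantitative information the net direction cannot be determined.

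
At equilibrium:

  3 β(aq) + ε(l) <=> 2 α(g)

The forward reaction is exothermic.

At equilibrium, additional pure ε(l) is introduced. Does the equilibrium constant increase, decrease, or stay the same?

The equilibrium constant depends only on temperature. This perturbation changes neither the position of equilibrium nor K.

unchanged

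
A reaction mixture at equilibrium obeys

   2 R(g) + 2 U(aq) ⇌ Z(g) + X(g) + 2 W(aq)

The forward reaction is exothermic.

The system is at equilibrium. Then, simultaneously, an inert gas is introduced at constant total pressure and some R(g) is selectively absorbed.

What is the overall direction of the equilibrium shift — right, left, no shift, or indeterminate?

left

Adding inert gas at constant total pressure expands the volume, scaling every reacting partial pressure by the same factor. Δn_gas = 2 − 2 = 0, so Q is unchanged — no shift.
Removing R (g), a reactant, drives the reaction to the left.
Only the nonzero effect(s) matter; the net shift is to the left.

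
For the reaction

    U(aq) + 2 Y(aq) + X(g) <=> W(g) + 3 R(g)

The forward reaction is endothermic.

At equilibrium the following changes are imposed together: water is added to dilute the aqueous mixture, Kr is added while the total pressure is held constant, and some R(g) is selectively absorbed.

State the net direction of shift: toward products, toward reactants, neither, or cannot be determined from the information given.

cannot be determined

Dilution lowers every aqueous concentration by the same factor. Δn_aq = 0 − 3 = -3, so the system shifts toward the side with more dissolved moles — to the left.
Adding inert gas at constant total pressure expands the volume and lowers every reacting partial pressure. With Δn_gas = 4 − 1 = +3, Q moves away from K toward the side with fewer gas moles, so the system shifts toward the side with more gas moles — to the right.
Removing R (g), a product, drives the reaction to the right.
The individual effects push in opposite directions; without quantitative information the net direction cannot be determined.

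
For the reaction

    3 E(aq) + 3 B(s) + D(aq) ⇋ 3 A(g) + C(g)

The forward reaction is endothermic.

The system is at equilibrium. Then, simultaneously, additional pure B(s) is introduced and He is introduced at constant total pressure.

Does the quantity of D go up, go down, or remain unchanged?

decreases

B is a pure solid; its activity is 1 regardless of amount, so Q is unaffected — no shift from this change.
Adding inert gas at constant total pressure expands the volume and lowers every reacting partial pressure. With Δn_gas = 4 − 0 = +4, Q moves away from K toward the side with fewer gas moles, so the system shifts toward the side with more gas moles — to the right.
The net shift is to the right. D is a reactant, so its amount decreases.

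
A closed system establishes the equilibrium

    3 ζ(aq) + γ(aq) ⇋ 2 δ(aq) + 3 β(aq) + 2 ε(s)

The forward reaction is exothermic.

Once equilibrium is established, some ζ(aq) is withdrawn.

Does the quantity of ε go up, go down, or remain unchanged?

decreases

Removing ζ (aq), a reactant, drives the reaction to the left.
The net shift is to the left. ε is a product, so its amount decreases.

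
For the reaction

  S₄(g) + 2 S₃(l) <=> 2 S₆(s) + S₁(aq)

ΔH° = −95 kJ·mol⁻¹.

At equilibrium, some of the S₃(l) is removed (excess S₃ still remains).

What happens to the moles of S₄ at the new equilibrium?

unchanged

S₃ is a pure liquid; its activity is 1 regardless of amount, so Q is unaffected — no shift from this change.
No net shift occurs, so the amount of S₄ is unchanged.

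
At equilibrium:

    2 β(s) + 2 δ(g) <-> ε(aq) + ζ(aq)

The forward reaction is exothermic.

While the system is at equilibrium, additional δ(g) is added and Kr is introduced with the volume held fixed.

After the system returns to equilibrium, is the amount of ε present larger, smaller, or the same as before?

increases

Adding δ (g), a reactant, drives the reaction to the right.
At constant volume, adding an inert gas leaves every reacting species' partial pressure unchanged, so Q is unchanged — no shift from this change.
The net shift is to the right. ε is a product, so its amount increases.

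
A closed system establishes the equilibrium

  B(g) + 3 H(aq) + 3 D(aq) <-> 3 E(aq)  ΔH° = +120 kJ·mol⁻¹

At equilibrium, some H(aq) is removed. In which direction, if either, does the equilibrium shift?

Removing H (aq), a reactant, drives the reaction to the left.

left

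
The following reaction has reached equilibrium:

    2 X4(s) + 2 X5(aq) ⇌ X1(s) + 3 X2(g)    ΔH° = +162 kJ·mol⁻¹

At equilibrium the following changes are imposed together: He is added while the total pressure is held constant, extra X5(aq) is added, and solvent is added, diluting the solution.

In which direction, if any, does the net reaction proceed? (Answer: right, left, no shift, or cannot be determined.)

cannot be determined

Adding inert gas at constant total pressure expands the volume and lowers every reacting partial pressure. With Δn_gas = 3 − 0 = +3, Q moves away from K toward the side with fewer gas moles, so the system shifts toward the side with more gas moles — to the right.
Adding X5 (aq), a reactant, drives the reaction to the right.
Dilution lowers every aqueous concentration by the same factor. Δn_aq = 0 − 2 = -2, so the system shifts toward the side with more dissolved moles — to the left.
The individual effects push in opposite directions; without quantitative information the net direction cannot be determined.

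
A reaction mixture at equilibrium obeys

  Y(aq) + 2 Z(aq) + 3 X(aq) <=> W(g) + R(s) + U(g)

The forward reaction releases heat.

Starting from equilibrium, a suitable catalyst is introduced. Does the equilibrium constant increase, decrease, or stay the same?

unchanged

The equilibrium constant depends only on temperature. This perturbation changes neither the position of equilibrium nor K.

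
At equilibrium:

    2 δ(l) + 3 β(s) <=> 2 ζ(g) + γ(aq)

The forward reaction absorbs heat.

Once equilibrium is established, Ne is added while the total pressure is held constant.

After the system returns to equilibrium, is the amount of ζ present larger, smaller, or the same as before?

Adding inert gas at constant total pressure expands the volume and lowers every reacting partial pressure. With Δn_gas = 2 − 0 = +2, Q moves away from K toward the side with fewer gas moles, so the system shifts toward the side with more gas moles — to the right.
The net shift is to the right. ζ is a product, so its amount increases.

increases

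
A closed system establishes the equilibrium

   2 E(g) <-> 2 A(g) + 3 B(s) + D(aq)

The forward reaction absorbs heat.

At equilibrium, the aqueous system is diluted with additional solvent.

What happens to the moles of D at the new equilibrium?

increases

Dilution lowers every aqueous concentration by the same factor. Δn_aq = 1 − 0 = +1, so the system shifts toward the side with more dissolved moles — to the right.
The net shift is to the right. D is a product, so its amount increases.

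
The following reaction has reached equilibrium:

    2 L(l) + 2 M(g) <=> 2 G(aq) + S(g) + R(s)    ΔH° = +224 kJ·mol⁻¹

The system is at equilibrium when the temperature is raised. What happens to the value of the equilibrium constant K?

K depends on temperature via the van 't Hoff relation. The forward reaction is endothermic, so raising T increases K.

increases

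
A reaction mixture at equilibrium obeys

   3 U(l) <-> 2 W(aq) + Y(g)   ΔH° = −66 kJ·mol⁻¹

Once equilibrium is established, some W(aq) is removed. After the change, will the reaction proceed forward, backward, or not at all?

right

Removing W (aq), a product, drives the reaction to the right.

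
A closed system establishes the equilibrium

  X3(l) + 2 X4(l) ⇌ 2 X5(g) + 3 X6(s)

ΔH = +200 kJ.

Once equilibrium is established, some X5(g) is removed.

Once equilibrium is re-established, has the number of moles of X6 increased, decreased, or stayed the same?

increases

Removing X5 (g), a product, drives the reaction to the right.
The net shift is to the right. X6 is a product, so its amount increases.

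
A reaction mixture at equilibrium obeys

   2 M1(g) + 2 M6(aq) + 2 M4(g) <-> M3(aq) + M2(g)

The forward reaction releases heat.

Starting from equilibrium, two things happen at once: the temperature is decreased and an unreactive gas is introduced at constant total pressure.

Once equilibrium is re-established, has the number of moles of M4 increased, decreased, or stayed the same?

cannot be determined

The forward reaction is exothermic. Lowering T favours the exothermic direction — shift to the right.
Adding inert gas at constant total pressure expands the volume and lowers every reacting partial pressure. With Δn_gas = 1 − 4 = -3, Q moves away from K toward the side with fewer gas moles, so the system shifts toward the side with more gas moles — to the left.
The two effects oppose each other, so the net shift — and hence the change in M4 — cannot be determined from the given information.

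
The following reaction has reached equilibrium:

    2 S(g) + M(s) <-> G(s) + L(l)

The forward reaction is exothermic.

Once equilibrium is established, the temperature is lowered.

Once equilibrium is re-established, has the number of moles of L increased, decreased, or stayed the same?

The forward reaction is exothermic. Lowering T favours the exothermic direction — shift to the right.
The net shift is to the right. L is a product, so its amount increases.

increases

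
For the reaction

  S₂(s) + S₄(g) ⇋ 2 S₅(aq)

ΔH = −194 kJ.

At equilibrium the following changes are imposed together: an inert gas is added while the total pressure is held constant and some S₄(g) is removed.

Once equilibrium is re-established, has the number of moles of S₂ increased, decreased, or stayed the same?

increases

Adding inert gas at constant total pressure expands the volume and lowers every reacting partial pressure. With Δn_gas = 0 − 1 = -1, Q moves away from K toward the side with fewer gas moles, so the system shifts toward the side with more gas moles — to the left.
Removing S₄ (g), a reactant, drives the reaction to the left.
The net shift is to the left. S₂ is a reactant, so its amount increases.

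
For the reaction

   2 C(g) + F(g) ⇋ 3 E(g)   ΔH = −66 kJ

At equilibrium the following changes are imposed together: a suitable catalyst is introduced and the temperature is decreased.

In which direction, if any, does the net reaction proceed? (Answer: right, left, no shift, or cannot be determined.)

A catalyst speeds both forward and reverse rates equally; it changes neither Q nor K — no shift from this change.
The forward reaction is exothermic. Lowering T favours the exothermic direction — shift to the right.
Only the nonzero effect(s) matter; the net shift is to the right.

right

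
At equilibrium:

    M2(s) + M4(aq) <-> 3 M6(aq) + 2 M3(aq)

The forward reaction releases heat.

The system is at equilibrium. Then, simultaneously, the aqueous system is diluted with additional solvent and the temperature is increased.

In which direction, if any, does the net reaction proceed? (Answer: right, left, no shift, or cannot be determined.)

cannot be determined

Dilution lowers every aqueous concentration by the same factor. Δn_aq = 5 − 1 = +4, so the system shifts toward the side with more dissolved moles — to the right.
The forward reaction is exothermic. Raising T favours the endothermic direction — shift to the left.
The individual effects push in opposite directions; without quantitative information the net direction cannot be determined.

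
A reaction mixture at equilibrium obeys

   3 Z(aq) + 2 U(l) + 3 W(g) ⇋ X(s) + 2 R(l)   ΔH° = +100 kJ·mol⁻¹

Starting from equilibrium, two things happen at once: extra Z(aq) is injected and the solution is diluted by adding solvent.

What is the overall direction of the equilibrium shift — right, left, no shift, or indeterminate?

Adding Z (aq), a reactant, drives the reaction to the right.
Dilution lowers every aqueous concentration by the same factor. Δn_aq = 0 − 3 = -3, so the system shifts toward the side with more dissolved moles — to the left.
The individual effects push in opposite directions; without quantitative information the net direction cannot be determined.

cannot be determined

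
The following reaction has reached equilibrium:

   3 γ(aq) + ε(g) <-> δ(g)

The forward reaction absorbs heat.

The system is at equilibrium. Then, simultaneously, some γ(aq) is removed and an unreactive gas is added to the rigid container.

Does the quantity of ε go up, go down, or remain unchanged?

increases

Removing γ (aq), a reactant, drives the reaction to the left.
At constant volume, adding an inert gas leaves every reacting species' partial pressure unchanged, so Q is unchanged — no shift from this change.
The net shift is to the left. ε is a reactant, so its amount increases.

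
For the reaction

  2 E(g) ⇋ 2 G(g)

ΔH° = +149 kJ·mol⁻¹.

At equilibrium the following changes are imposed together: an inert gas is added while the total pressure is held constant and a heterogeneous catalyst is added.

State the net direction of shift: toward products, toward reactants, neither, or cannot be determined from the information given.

no shift

Adding inert gas at constant total pressure expands the volume, scaling every reacting partial pressure by the same factor. Δn_gas = 2 − 2 = 0, so Q is unchanged — no shift.
A catalyst speeds both forward and reverse rates equally; it changes neither Q nor K — no shift from this change.
None of the changes alters Q relative to K, so there is no net shift.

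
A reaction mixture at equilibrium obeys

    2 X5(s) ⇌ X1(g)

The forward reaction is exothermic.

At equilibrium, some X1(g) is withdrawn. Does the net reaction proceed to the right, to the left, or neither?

right

Removing X1 (g), a product, drives the reaction to the right.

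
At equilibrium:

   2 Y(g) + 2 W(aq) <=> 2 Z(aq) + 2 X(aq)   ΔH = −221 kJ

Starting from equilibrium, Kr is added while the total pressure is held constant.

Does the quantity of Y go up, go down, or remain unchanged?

increases

Adding inert gas at constant total pressure expands the volume and lowers every reacting partial pressure. With Δn_gas = 0 − 2 = -2, Q moves away from K toward the side with fewer gas moles, so the system shifts toward the side with more gas moles — to the left.
The net shift is to the left. Y is a reactant, so its amount increases.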